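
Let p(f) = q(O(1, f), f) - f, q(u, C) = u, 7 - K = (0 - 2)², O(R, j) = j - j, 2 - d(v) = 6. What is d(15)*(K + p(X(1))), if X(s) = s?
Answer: -8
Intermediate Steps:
d(v) = -4 (d(v) = 2 - 1*6 = 2 - 6 = -4)
O(R, j) = 0
K = 3 (K = 7 - (0 - 2)² = 7 - 1*(-2)² = 7 - 1*4 = 7 - 4 = 3)
p(f) = -f (p(f) = 0 - f = -f)
d(15)*(K + p(X(1))) = -4*(3 - 1*1) = -4*(3 - 1) = -4*2 = -8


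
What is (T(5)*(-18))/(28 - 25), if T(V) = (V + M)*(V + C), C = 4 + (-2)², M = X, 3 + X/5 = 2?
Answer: 0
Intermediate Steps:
X = -5 (X = -15 + 5*2 = -15 + 10 = -5)
M = -5
C = 8 (C = 4 + 4 = 8)
T(V) = (-5 + V)*(8 + V) (T(V) = (V - 5)*(V + 8) = (-5 + V)*(8 + V))
(T(5)*(-18))/(28 - 25) = ((-40 + 5² + 3*5)*(-18))/(28 - 25) = ((-40 + 25 + 15)*(-18))/3 = (0*(-18))*(⅓) = 0*(⅓) = 0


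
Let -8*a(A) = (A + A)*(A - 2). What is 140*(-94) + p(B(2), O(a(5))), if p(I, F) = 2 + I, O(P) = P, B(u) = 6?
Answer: -13152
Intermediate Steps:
a(A) = -A*(-2 + A)/4 (a(A) = -(A + A)*(A - 2)/8 = -2*A*(-2 + A)/8 = -A*(-2 + A)/4)
140*(-94) + p(B(2), O(a(5))) = 140*(-94) + (2 + 6) = -13160 + 8 = -13152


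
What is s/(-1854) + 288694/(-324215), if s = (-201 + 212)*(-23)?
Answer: -453212281/601094610 ≈ -0.75398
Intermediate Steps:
s = -253 (s = 11*(-23) = -253)
s/(-1854) + 288694/(-324215) = -253/(-1854) + 288694/(-324215) = -253*(-1/1854) + 288694*(-1/324215) = 253/1854 - 288694/324215 = -453212281/601094610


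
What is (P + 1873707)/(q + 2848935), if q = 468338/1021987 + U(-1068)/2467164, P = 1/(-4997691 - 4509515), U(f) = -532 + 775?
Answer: 7485946584585810299804398/11382237812113506195635453 ≈ 0.65769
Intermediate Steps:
U(f) = 243
P = -1/9507206 (P = 1/(-9507206) = -1/9507206 ≈ -1.0518e-7)
q = 385238332091/840469844956 (q = 468338/1021987 + 243/2467164 = 468338*(1/1021987) + 243*(1/2467164) = 468338/1021987 + 81/822388 = 385238332091/840469844956 ≈ 0.45836)
(P + 1873707)/(q + 2848935) = (-1/9507206 + 1873707)/(385238332091/840469844956 + 2848935) = 17813718432641/(9507206*(2394444342978053951/840469844956)) = (17813718432641/9507206)*(840469844956/2394444342978053951) = 7485946584585810299804398/11382237812113506195635453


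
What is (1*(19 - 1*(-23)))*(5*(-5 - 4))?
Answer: -1890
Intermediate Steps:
(1*(19 - 1*(-23)))*(5*(-5 - 4)) = (1*(19 + 23))*(5*(-9)) = (1*42)*(-45) = 42*(-45) = -1890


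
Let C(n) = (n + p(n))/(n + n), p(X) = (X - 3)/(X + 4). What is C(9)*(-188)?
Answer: -3854/39 ≈ -98.821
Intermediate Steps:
p(X) = (-3 + X)/(4 + X)
C(n) = (n + (-3 + n)/(4 + n))/(2*n) (C(n) = (n + (-3 + n)/(4 + n))/(n + n) = (n + (-3 + n)/(4 + n))/((2*n)) = (n + (-3 + n)/(4 + n))*(1/(2*n)) = (n + (-3 + n)/(4 + n))/(2*n))
C(9)*(-188) = ((1/2)*(-3 + 9 + 9*(4 + 9))/(9*(4 + 9)))*(-188) = ((1/2)*(1/9)*(-3 + 9 + 9*13)/13)*(-188) = ((1/2)*(1/9)*(1/13)*(-3 + 9 + 117))*(-188) = ((1/2)*(1/9)*(1/13)*123)*(-188) = (41/78)*(-188) = -3854/39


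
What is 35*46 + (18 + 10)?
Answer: 1638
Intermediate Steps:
35*46 + (18 + 10) = 1610 + 28 = 1638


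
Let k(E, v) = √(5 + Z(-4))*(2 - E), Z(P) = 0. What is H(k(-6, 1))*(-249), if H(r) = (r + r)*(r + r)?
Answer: -318720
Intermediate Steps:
k(E, v) = √5*(2 - E) (k(E, v) = √(5 + 0)*(2 - E) = √5*(2 - E))
H(r) = 4*r² (H(r) = (2*r)*(2*r) = 4*r²)
H(k(-6, 1))*(-249) = (4*(√5*(2 - 1*(-6)))²)*(-249) = (4*(√5*(2 + 6))²)*(-249) = (4*(√5*8)²)*(-249) = (4*(8*√5)²)*(-249) = (4*320)*(-249) = 1280*(-249) = -318720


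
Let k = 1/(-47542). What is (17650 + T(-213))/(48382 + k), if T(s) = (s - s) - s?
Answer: 849242746/2300177043 ≈ 0.36921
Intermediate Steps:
T(s) = -s (T(s) = 0 - s = -s)
k = -1/47542 ≈ -2.1034e-5
(17650 + T(-213))/(48382 + k) = (17650 - 1*(-213))/(48382 - 1/47542) = (17650 + 213)/(2300177043/47542) = 17863*(47542/2300177043) = 849242746/2300177043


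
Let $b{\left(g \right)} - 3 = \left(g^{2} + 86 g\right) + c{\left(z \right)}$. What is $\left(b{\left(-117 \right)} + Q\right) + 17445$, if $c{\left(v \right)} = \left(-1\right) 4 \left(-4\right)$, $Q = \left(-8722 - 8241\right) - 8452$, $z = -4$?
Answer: $-4324$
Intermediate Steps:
$Q = -25415$ ($Q = -16963 - 8452 = -25415$)
$c{\left(v \right)} = 16$ ($c{\left(v \right)} = \left(-4\right) \left(-4\right) = 16$)
$b{\left(g \right)} = 19 + g^{2} + 86 g$ ($b{\left(g \right)} = 3 + \left(\left(g^{2} + 86 g\right) + 16\right) = 3 + \left(16 + g^{2} + 86 g\right) = 19 + g^{2} + 86 g$)
$\left(b{\left(-117 \right)} + Q\right) + 17445 = \left(\left(19 + \left(-117\right)^{2} + 86 \left(-117\right)\right) - 25415\right) + 17445 = \left(\left(19 + 13689 - 10062\right) - 25415\right) + 17445 = \left(3646 - 25415\right) + 17445 = -21769 + 17445 = -4324$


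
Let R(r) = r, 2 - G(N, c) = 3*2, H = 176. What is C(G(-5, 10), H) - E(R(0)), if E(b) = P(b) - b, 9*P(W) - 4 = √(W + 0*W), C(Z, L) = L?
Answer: 1580/9 ≈ 175.56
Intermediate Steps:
G(N, c) = -4 (G(N, c) = 2 - 3*2 = 2 - 1*6 = 2 - 6 = -4)
P(W) = 4/9 + √W/9 (P(W) = 4/9 + √(W + 0*W)/9 = 4/9 + √(W + 0)/9 = 4/9 + √W/9)
E(b) = 4/9 - b + √b/9 (E(b) = (4/9 + √b/9) - b = 4/9 - b + √b/9)
C(G(-5, 10), H) - E(R(0)) = 176 - (4/9 - 1*0 + √0/9) = 176 - (4/9 + 0 + (⅑)*0) = 176 - (4/9 + 0 + 0) = 176 - 1*4/9 = 176 - 4/9 = 1580/9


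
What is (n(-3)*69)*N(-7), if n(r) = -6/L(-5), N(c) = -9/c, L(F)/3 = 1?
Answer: -1242/7 ≈ -177.43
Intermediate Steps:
L(F) = 3 (L(F) = 3*1 = 3)
n(r) = -2 (n(r) = -6/3 = -6*⅓ = -2)
(n(-3)*69)*N(-7) = (-2*69)*(-9/(-7)) = -(-1242)*(-1)/7 = -138*9/7 = -1242/7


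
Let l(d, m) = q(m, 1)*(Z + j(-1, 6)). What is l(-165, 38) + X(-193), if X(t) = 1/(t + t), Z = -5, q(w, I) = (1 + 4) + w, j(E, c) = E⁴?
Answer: -66393/386 ≈ -172.00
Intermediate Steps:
q(w, I) = 5 + w
l(d, m) = -20 - 4*m (l(d, m) = (5 + m)*(-5 + (-1)⁴) = (5 + m)*(-5 + 1) = (5 + m)*(-4) = -20 - 4*m)
X(t) = 1/(2*t)
l(-165, 38) + X(-193) = (-20 - 4*38) + (½)/(-193) = (-20 - 152) + (½)*(-1/193) = -172 - 1/386 = -66393/386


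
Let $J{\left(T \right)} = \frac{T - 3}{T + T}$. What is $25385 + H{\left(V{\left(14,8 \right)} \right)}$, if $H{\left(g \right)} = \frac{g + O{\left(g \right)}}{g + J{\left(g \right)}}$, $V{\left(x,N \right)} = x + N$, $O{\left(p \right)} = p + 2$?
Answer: $\frac{25057019}{987} \approx 25387.0$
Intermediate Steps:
$J{\left(T \right)} = \frac{-3 + T}{2 T}$
$O{\left(p \right)} = 2 + p$
$V{\left(x,N \right)} = N + x$
$H{\left(g \right)} = \frac{2 + 2 g}{g + \frac{-3 + g}{2 g}}$ ($H{\left(g \right)} = \frac{g + \left(2 + g\right)}{g + \frac{-3 + g}{2 g}} = \frac{2 + 2 g}{g + \frac{-3 + g}{2 g}}$)
$25385 + H{\left(V{\left(14,8 \right)} \right)} = 25385 + \frac{4 \left(8 + 14\right) \left(1 + \left(8 + 14\right)\right)}{-3 + \left(8 + 14\right) + 2 \left(8 + 14\right)^{2}} = 25385 + 4 \cdot 22 \frac{1}{-3 + 22 + 2 \cdot 22^{2}} \left(1 + 22\right) = 25385 + 4 \cdot 22 \frac{1}{-3 + 22 + 2 \cdot 484} \cdot 23 = 25385 + 4 \cdot 22 \frac{1}{-3 + 22 + 968} \cdot 23 = 25385 + 4 \cdot 22 \cdot \frac{1}{987} \cdot 23 = 25385 + \frac{2024}{987} = \frac{25057019}{987}$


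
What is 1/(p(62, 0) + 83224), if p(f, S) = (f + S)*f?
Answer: 1/87068 ≈ 1.1485e-5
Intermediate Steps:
p(f, S) = f*(S + f) (p(f, S) = (S + f)*f = f*(S + f))
1/(p(62, 0) + 83224) = 1/(62*(0 + 62) + 83224) = 1/(62*62 + 83224) = 1/(3844 + 83224) = 1/87068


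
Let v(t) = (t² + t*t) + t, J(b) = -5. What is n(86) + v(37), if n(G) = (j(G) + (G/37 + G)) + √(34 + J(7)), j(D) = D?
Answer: 109125/37 + √29 ≈ 2954.7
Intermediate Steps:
n(G) = √29 + 75*G/37 (n(G) = (G + (G/37 + G)) + √(34 - 5) = (G + (G*(1/37) + G)) + √29 = (G + (G/37 + G)) + √29 = (G + 38*G/37) + √29 = 75*G/37 + √29 = √29 + 75*G/37)
v(t) = t + 2*t² (v(t) = (t² + t²) + t = 2*t² + t = t + 2*t²)
n(86) + v(37) = (√29 + (75/37)*86) + 37*(1 + 2*37) = (√29 + 6450/37) + 37*(1 + 74) = (6450/37 + √29) + 37*75 = (6450/37 + √29) + 2775 = 109125/37 + √29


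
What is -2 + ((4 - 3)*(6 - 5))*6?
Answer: 4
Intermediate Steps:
-2 + ((4 - 3)*(6 - 5))*6 = -2 + (1*1)*6 = -2 + 1*6 = -2 + 6 = 4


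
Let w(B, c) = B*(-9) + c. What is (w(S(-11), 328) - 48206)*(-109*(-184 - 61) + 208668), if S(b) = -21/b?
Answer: -124005558931/11 ≈ -1.1273e+10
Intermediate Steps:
w(B, c) = c - 9*B (w(B, c) = -9*B + c = c - 9*B)
(w(S(-11), 328) - 48206)*(-109*(-184 - 61) + 208668) = ((328 - (-189)/(-11)) - 48206)*(-109*(-184 - 61) + 208668) = ((328 - (-189)*(-1)/11) - 48206)*(-109*(-245) + 208668) = ((328 - 9*21/11) - 48206)*(26705 + 208668) = ((328 - 189/11) - 48206)*235373 = (3419/11 - 48206)*235373 = -526847/11*235373 = -124005558931/11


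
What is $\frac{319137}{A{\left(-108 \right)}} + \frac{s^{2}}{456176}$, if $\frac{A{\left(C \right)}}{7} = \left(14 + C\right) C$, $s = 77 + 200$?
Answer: $\frac{899019701}{192962448} \approx 4.659$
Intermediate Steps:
$s = 277$
$A{\left(C \right)} = 7 C \left(14 + C\right)$ ($A{\left(C \right)} = 7 \left(14 + C\right) C = 7 C \left(14 + C\right)$)
$\frac{319137}{A{\left(-108 \right)}} + \frac{s^{2}}{456176} = \frac{319137}{7 \left(-108\right) \left(14 - 108\right)} + \frac{277^{2}}{456176} = \frac{319137}{7 \left(-108\right) \left(-94\right)} + 76729 \cdot \frac{1}{456176} = \frac{319137}{71064} + \frac{76729}{456176} = 319137 \cdot \frac{1}{71064} + \frac{76729}{456176} = \frac{15197}{3384} + \frac{76729}{456176} = \frac{899019701}{192962448}$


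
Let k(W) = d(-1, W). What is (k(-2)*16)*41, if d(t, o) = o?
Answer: -1312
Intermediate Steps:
k(W) = W
(k(-2)*16)*41 = -2*16*41 = -32*41 = -1312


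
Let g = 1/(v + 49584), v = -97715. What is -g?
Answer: 1/48131 ≈ 2.0777e-5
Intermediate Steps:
g = -1/48131 (g = 1/(-97715 + 49584) = 1/(-48131) = -1/48131 ≈ -2.0777e-5)
-g = -1*(-1/48131) = 1/48131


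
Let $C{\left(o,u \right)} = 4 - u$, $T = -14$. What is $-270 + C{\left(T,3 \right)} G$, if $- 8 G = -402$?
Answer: $- \frac{879}{4} \approx -219.75$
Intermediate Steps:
$G = \frac{201}{4}$ ($G = \left(- \frac{1}{8}\right) \left(-402\right) = \frac{201}{4} \approx 50.25$)
$-270 + C{\left(T,3 \right)} G = -270 + \left(4 - 3\right) \frac{201}{4} = -270 + 1 \cdot \frac{201}{4} = -270 + \frac{201}{4} = - \frac{879}{4}$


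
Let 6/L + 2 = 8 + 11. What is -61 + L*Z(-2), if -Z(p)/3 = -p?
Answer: -1073/17 ≈ -63.118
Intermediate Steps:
L = 6/17 (L = 6/(-2 + (8 + 11)) = 6/(-2 + 19) = 6/17 ≈ 0.35294)
Z(p) = 3*p (Z(p) = -(-3)*p = 3*p)
-61 + L*Z(-2) = -61 + 6*(3*(-2))/17 = -61 + (6/17)*(-6) = -61 - 36/17 = -1073/17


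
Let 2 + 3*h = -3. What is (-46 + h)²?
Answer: 20449/9 ≈ 2272.1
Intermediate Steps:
h = -5/3 (h = -⅔ + (⅓)*(-3) = -⅔ - 1 = -5/3 ≈ -1.6667)
(-46 + h)² = (-46 - 5/3)² = (-143/3)² = 20449/9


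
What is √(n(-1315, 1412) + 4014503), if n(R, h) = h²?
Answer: 3*√667583 ≈ 2451.2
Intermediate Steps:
√(n(-1315, 1412) + 4014503) = √(1412² + 4014503) = √(1993744 + 4014503) = √6008247 = 3*√667583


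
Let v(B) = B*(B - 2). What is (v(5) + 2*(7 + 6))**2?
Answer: 1681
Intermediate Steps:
v(B) = B*(-2 + B)
(v(5) + 2*(7 + 6))**2 = (5*(-2 + 5) + 2*(7 + 6))**2 = (5*3 + 2*13)**2 = (15 + 26)**2 = 41**2 = 1681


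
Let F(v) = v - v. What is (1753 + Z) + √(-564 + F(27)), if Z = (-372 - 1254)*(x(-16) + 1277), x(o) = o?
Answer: -2048633 + 2*I*√141 ≈ -2.0486e+6 + 23.749*I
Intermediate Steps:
F(v) = 0
Z = -2050386 (Z = (-372 - 1254)*(-16 + 1277) = -1626*1261 = -2050386)
(1753 + Z) + √(-564 + F(27)) = (1753 - 2050386) + √(-564 + 0) = -2048633 + √(-564) = -2048633 + 2*I*√141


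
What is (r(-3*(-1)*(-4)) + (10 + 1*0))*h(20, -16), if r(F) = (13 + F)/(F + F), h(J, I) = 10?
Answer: 1195/12 ≈ 99.583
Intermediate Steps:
r(F) = (13 + F)/(2*F) (r(F) = (13 + F)/((2*F)) = (13 + F)*(1/(2*F)) = (13 + F)/(2*F))
(r(-3*(-1)*(-4)) + (10 + 1*0))*h(20, -16) = ((13 - 3*(-1)*(-4))/(2*((-3*(-1)*(-4)))) + (10 + 1*0))*10 = ((13 + 3*(-4))/(2*((3*(-4)))) + (10 + 0))*10 = ((½)*(13 - 12)/(-12) + 10)*10 = ((½)*(-1/12)*1 + 10)*10 = (-1/24 + 10)*10 = (239/24)*10 = 1195/12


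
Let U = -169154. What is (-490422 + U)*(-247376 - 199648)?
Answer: 294846301824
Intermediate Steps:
(-490422 + U)*(-247376 - 199648) = (-490422 - 169154)*(-247376 - 199648) = -659576*(-447024) = 294846301824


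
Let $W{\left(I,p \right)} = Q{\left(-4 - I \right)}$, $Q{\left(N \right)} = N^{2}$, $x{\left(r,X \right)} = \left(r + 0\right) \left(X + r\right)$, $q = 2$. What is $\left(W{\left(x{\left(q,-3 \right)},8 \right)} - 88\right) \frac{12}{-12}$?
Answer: $84$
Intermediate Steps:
$x{\left(r,X \right)} = r \left(X + r\right)$
$W{\left(I,p \right)} = \left(-4 - I\right)^{2}$
$\left(W{\left(x{\left(q,-3 \right)},8 \right)} - 88\right) \frac{12}{-12} = \left(\left(4 + 2 \left(-3 + 2\right)\right)^{2} - 88\right) \frac{12}{-12} = \left(\left(4 + 2 \left(-1\right)\right)^{2} - 88\right) 12 \left(- \frac{1}{12}\right) = \left(\left(4 - 2\right)^{2} - 88\right) \left(-1\right) = \left(2^{2} - 88\right) \left(-1\right) = \left(4 - 88\right) \left(-1\right) = \left(-84\right) \left(-1\right) = 84$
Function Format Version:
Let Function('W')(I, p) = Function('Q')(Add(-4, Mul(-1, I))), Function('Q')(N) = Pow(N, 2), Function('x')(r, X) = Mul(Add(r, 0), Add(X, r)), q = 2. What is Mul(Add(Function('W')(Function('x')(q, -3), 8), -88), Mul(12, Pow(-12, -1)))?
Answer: 84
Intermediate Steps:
Function('x')(r, X) = Mul(r, Add(X, r))
Function('W')(I, p) = Pow(Add(-4, Mul(-1, I)), 2)
Mul(Add(Function('W')(Function('x')(q, -3), 8), -88), Mul(12, Pow(-12, -1))) = Mul(Add(Pow(Add(4, Mul(2, Add(-3, 2))), 2), -88), Mul(12, Pow(-12, -1))) = Mul(Add(Pow(Add(4, Mul(2, -1)), 2), -88), Mul(12, Rational(-1, 12))) = Mul(Add(Pow(Add(4, -2), 2), -88), -1) = Mul(Add(Pow(2, 2), -88), -1) = Mul(Add(4, -88), -1) = Mul(-84, -1) = 84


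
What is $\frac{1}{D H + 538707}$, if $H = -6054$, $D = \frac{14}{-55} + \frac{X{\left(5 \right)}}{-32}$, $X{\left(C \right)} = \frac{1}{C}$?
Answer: $\frac{880}{475451553} \approx 1.8509 \cdot 10^{-6}$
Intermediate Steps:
$D = - \frac{459}{1760}$ ($D = \frac{14}{-55} + \frac{1}{5 \left(-32\right)} = 14 \left(- \frac{1}{55}\right) + \frac{1}{5} \left(- \frac{1}{32}\right) = - \frac{14}{55} - \frac{1}{160} = - \frac{459}{1760} \approx -0.2608$)
$\frac{1}{D H + 538707} = \frac{1}{\left(- \frac{459}{1760}\right) \left(-6054\right) + 538707} = \frac{1}{\frac{1389393}{880} + 538707} = \frac{1}{\frac{475451553}{880}} = \frac{880}{475451553}$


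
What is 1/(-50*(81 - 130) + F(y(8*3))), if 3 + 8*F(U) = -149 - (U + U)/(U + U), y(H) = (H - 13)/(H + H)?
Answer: 8/19447 ≈ 0.00041137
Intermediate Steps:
y(H) = (-13 + H)/(2*H) (y(H) = (-13 + H)/((2*H)) = (-13 + H)*(1/(2*H)) = (-13 + H)/(2*H))
F(U) = -153/8 (F(U) = -3/8 + (-149 - (U + U)/(U + U))/8 = -3/8 + (-149 - 2*U/(2*U))/8 = -3/8 + (-149 - 2*U*1/(2*U))/8 = -3/8 + (-149 - 1*1)/8 = -3/8 + (-149 - 1)/8 = -3/8 + (⅛)*(-150) = -3/8 - 75/4 = -153/8)
1/(-50*(81 - 130) + F(y(8*3))) = 1/(-50*(81 - 130) - 153/8) = 1/(-50*(-49) - 153/8) = 1/(2450 - 153/8) = 1/(19447/8) = 8/19447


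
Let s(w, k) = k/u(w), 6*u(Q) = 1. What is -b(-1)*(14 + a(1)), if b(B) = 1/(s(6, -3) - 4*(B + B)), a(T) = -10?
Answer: 2/5 ≈ 0.40000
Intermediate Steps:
u(Q) = 1/6 (u(Q) = (1/6)*1 = 1/6)
s(w, k) = 6*k (s(w, k) = k/(1/6) = k*6 = 6*k)
b(B) = 1/(-18 - 8*B) (b(B) = 1/(6*(-3) - 4*(B + B)) = 1/(-18 - 8*B))
-b(-1)*(14 + a(1)) = -(-1/(18 + 8*(-1)))*(14 - 10) = -(-1/(18 - 8))*4 = -(-1/10)*4 = -(-1*1/10)*4 = -(-1)*4/10 = -1*(-2/5) = 2/5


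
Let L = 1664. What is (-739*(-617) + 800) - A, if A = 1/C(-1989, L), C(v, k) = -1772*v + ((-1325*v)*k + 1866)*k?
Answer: 3333102095065955315/7297224370332 ≈ 4.5676e+5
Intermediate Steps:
C(v, k) = -1772*v + k*(1866 - 1325*k*v) (C(v, k) = -1772*v + (-1325*k*v + 1866)*k = -1772*v + (1866 - 1325*k*v)*k = -1772*v + k*(1866 - 1325*k*v))
A = 1/7297224370332 (A = 1/(-1772*(-1989) + 1866*1664 - 1325*(-1989)*1664**2) = 1/(3524508 + 3105024 - 1325*(-1989)*2768896) = 1/(3524508 + 3105024 + 7297217740800) = 1/7297224370332 ≈ 1.3704e-13)
(-739*(-617) + 800) - A = (-739*(-617) + 800) - 1*1/7297224370332 = (455963 + 800) - 1/7297224370332 = 456763 - 1/7297224370332 = 3333102095065955315/7297224370332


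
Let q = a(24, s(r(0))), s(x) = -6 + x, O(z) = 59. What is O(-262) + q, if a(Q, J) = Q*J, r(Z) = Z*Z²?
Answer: -85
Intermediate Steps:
r(Z) = Z³
a(Q, J) = J*Q
q = -144 (q = (-6 + 0³)*24 = (-6 + 0)*24 = -6*24 = -144)
O(-262) + q = 59 - 144 = -85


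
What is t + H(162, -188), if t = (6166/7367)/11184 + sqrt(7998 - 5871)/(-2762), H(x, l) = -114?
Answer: -4696371013/41196264 - sqrt(2127)/2762 ≈ -114.02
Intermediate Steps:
t = 3083/41196264 - sqrt(2127)/2762 (t = (6166*(1/7367))*(1/11184) + sqrt(2127)*(-1/2762) = (6166/7367)*(1/11184) - sqrt(2127)/2762 = 3083/41196264 - sqrt(2127)/2762 ≈ -0.016623)
t + H(162, -188) = (3083/41196264 - sqrt(2127)/2762) - 114 = -4696371013/41196264 - sqrt(2127)/2762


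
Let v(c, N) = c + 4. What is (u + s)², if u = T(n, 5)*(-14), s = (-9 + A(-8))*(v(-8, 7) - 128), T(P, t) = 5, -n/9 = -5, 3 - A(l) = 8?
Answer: 3161284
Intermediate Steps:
v(c, N) = 4 + c
A(l) = -5 (A(l) = 3 - 1*8 = 3 - 8 = -5)
n = 45 (n = -9*(-5) = 45)
s = 1848 (s = (-9 - 5)*((4 - 8) - 128) = -14*(-4 - 128) = -14*(-132) = 1848)
u = -70 (u = 5*(-14) = -70)
(u + s)² = (-70 + 1848)² = 1778² = 3161284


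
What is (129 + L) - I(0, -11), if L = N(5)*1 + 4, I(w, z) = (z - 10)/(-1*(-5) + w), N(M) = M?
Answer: 711/5 ≈ 142.20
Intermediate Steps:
I(w, z) = (-10 + z)/(5 + w)
L = 9 (L = 5*1 + 4 = 5 + 4 = 9)
(129 + L) - I(0, -11) = (129 + 9) - (-10 - 11)/(5 + 0) = 138 - (-21)/5 = 138 - 1*(-21/5) = 138 + 21/5 = 711/5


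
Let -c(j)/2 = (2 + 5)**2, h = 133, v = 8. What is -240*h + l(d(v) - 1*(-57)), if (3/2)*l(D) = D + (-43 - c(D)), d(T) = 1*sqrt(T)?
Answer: -95536/3 + 4*sqrt(2)/3 ≈ -31843.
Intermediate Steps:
d(T) = sqrt(T)
c(j) = -98 (c(j) = -2*(2 + 5)**2 = -2*7**2 = -2*49 = -98)
l(D) = 110/3 + 2*D/3 (l(D) = 2*(D + (-43 - 1*(-98)))/3 = 2*(D + (-43 + 98))/3 = 2*(D + 55)/3 = 2*(55 + D)/3 = 110/3 + 2*D/3)
-240*h + l(d(v) - 1*(-57)) = -240*133 + (110/3 + 2*(sqrt(8) - 1*(-57))/3) = -31920 + (110/3 + 2*(2*sqrt(2) + 57)/3) = -31920 + (110/3 + 2*(57 + 2*sqrt(2))/3) = -31920 + (110/3 + (38 + 4*sqrt(2)/3)) = -31920 + (224/3 + 4*sqrt(2)/3) = -95536/3 + 4*sqrt(2)/3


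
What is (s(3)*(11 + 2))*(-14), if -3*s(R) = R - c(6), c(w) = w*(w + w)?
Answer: -4186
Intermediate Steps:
c(w) = 2*w² (c(w) = w*(2*w) = 2*w²)
s(R) = 24 - R/3 (s(R) = -(R - 2*6²)/3 = -(R - 2*36)/3 = -(R - 1*72)/3 = -(R - 72)/3 = -(-72 + R)/3 = 24 - R/3)
(s(3)*(11 + 2))*(-14) = ((24 - ⅓*3)*(11 + 2))*(-14) = ((24 - 1)*13)*(-14) = (23*13)*(-14) = 299*(-14) = -4186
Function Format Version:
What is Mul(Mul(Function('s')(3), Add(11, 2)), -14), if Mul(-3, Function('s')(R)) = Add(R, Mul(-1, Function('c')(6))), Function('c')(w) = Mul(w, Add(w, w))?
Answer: -4186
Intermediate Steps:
Function('c')(w) = Mul(2, Pow(w, 2)) (Function('c')(w) = Mul(w, Mul(2, w)) = Mul(2, Pow(w, 2)))
Function('s')(R) = Add(24, Mul(Rational(-1, 3), R)) (Function('s')(R) = Mul(Rational(-1, 3), Add(R, Mul(-1, Mul(2, Pow(6, 2))))) = Mul(Rational(-1, 3), Add(R, Mul(-1, Mul(2, 36)))) = Mul(Rational(-1, 3), Add(R, Mul(-1, 72))) = Mul(Rational(-1, 3), Add(R, -72)) = Mul(Rational(-1, 3), Add(-72, R)) = Add(24, Mul(Rational(-1, 3), R)))
Mul(Mul(Function('s')(3), Add(11, 2)), -14) = Mul(Mul(Add(24, Mul(Rational(-1, 3), 3)), Add(11, 2)), -14) = Mul(Mul(Add(24, -1), 13), -14) = Mul(Mul(23, 13), -14) = Mul(299, -14) = -4186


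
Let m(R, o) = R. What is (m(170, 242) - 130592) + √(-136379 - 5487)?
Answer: -130422 + I*√141866 ≈ -1.3042e+5 + 376.65*I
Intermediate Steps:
(m(170, 242) - 130592) + √(-136379 - 5487) = (170 - 130592) + √(-136379 - 5487) = -130422 + √(-141866) = -130422 + I*√141866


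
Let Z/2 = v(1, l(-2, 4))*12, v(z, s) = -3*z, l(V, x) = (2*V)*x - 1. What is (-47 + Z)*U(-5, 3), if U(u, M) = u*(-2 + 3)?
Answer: 595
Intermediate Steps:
l(V, x) = -1 + 2*V*x (l(V, x) = 2*V*x - 1 = -1 + 2*V*x)
U(u, M) = u (U(u, M) = u*1 = u)
Z = -72 (Z = 2*(-3*1*12) = 2*(-3*12) = 2*(-36) = -72)
(-47 + Z)*U(-5, 3) = (-47 - 72)*(-5) = -119*(-5) = 595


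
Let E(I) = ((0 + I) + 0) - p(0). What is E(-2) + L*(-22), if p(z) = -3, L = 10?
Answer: -219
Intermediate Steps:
E(I) = 3 + I (E(I) = ((0 + I) + 0) - 1*(-3) = (I + 0) + 3 = I + 3 = 3 + I)
E(-2) + L*(-22) = (3 - 2) + 10*(-22) = 1 - 220 = -219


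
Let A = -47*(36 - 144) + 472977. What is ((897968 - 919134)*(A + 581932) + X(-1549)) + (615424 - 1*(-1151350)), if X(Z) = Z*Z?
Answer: -22431476335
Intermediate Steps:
X(Z) = Z²
A = 478053 (A = -47*(-108) + 472977 = 5076 + 472977 = 478053)
((897968 - 919134)*(A + 581932) + X(-1549)) + (615424 - 1*(-1151350)) = ((897968 - 919134)*(478053 + 581932) + (-1549)²) + (615424 - 1*(-1151350)) = (-21166*1059985 + 2399401) + (615424 + 1151350) = (-22435642510 + 2399401) + 1766774 = -22433243109 + 1766774 = -22431476335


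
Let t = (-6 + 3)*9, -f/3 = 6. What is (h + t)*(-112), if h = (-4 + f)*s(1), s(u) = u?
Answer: 5488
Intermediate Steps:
f = -18 (f = -3*6 = -18)
t = -27 (t = -3*9 = -27)
h = -22 (h = (-4 - 18)*1 = -22*1 = -22)
(h + t)*(-112) = (-22 - 27)*(-112) = -49*(-112) = 5488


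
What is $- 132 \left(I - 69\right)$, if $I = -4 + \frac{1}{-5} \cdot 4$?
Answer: $\frac{48708}{5} \approx 9741.6$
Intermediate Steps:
$I = - \frac{24}{5}$ ($I = -4 - \frac{4}{5} = - \frac{24}{5} \approx -4.8$)
$- 132 \left(I - 69\right) = - 132 \left(- \frac{24}{5} - 69\right) = \left(-132\right) \left(- \frac{369}{5}\right) = \frac{48708}{5}$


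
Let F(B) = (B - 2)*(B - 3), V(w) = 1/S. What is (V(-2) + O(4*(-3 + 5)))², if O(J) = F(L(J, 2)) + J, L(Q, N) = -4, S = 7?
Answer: 123201/49 ≈ 2514.3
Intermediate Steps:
V(w) = ⅐ (V(w) = 1/7 = ⅐)
F(B) = (-3 + B)*(-2 + B) (F(B) = (-2 + B)*(-3 + B) = (-3 + B)*(-2 + B))
O(J) = 42 + J (O(J) = (6 + (-4)² - 5*(-4)) + J = (6 + 16 + 20) + J = 42 + J)
(V(-2) + O(4*(-3 + 5)))² = (⅐ + (42 + 4*(-3 + 5)))² = (⅐ + (42 + 4*2))² = (⅐ + (42 + 8))² = (⅐ + 50)² = (351/7)² = 123201/49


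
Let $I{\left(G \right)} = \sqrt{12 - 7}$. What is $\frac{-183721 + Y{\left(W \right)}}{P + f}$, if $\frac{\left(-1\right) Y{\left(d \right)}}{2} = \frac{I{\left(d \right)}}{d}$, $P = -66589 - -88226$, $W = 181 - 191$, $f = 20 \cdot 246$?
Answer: $- \frac{183721}{26557} + \frac{\sqrt{5}}{132785} \approx -6.918$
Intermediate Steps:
$f = 4920$
$W = -10$ ($W = 181 - 191 = -10$)
$P = 21637$ ($P = -66589 + 88226 = 21637$)
$I{\left(G \right)} = \sqrt{5}$
$Y{\left(d \right)} = - \frac{2 \sqrt{5}}{d}$ ($Y{\left(d \right)} = - 2 \frac{\sqrt{5}}{d} = - \frac{2 \sqrt{5}}{d}$)
$\frac{-183721 + Y{\left(W \right)}}{P + f} = \frac{-183721 - \frac{2 \sqrt{5}}{-10}}{21637 + 4920} = \frac{-183721 - 2 \sqrt{5} \left(- \frac{1}{10}\right)}{26557} = \left(-183721 + \frac{\sqrt{5}}{5}\right) \frac{1}{26557} = - \frac{183721}{26557} + \frac{\sqrt{5}}{132785}$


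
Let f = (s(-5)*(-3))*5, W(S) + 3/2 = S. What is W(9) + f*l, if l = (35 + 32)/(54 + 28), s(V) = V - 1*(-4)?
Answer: 810/41 ≈ 19.756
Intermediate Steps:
s(V) = 4 + V (s(V) = V + 4 = 4 + V)
W(S) = -3/2 + S
l = 67/82 ≈ 0.81707
f = 15 (f = ((4 - 5)*(-3))*5 = -1*(-3)*5 = 3*5 = 15)
W(9) + f*l = (-3/2 + 9) + 15*(67/82) = 15/2 + 1005/82 = 810/41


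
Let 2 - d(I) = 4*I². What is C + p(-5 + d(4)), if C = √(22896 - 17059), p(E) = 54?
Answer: 54 + √5837 ≈ 130.40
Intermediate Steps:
d(I) = 2 - 4*I²
C = √5837 ≈ 76.400
C + p(-5 + d(4)) = √5837 + 54 = 54 + √5837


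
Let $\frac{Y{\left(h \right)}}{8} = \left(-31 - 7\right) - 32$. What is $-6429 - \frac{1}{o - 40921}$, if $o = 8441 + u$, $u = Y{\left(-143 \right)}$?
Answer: $- \frac{212414159}{33040} \approx -6429.0$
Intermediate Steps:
$Y{\left(h \right)} = -560$ ($Y{\left(h \right)} = 8 \left(\left(-31 - 7\right) - 32\right) = 8 \left(-38 - 32\right) = 8 \left(-70\right) = -560$)
$u = -560$
$o = 7881$ ($o = 8441 - 560 = 7881$)
$-6429 - \frac{1}{o - 40921} = -6429 - \frac{1}{7881 - 40921} = -6429 - \frac{1}{-33040} = -6429 - - \frac{1}{33040} = -6429 + \frac{1}{33040} = - \frac{212414159}{33040}$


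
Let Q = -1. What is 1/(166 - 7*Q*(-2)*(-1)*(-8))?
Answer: 1/54 ≈ 0.018519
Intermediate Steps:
1/(166 - 7*Q*(-2)*(-1)*(-8)) = 1/(166 - 7*(-1*(-2))*(-1)*(-8)) = 1/(166 - 14*(-1)*(-8)) = 1/(166 - 7*(-2)*(-8)) = 1/(166 + 14*(-8)) = 1/(166 - 112) = 1/54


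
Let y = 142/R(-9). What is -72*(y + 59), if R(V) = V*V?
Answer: -39368/9 ≈ -4374.2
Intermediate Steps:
R(V) = V**2
y = 142/81 (y = 142/((-9)**2) = 142/81 ≈ 1.7531)
-72*(y + 59) = -72*(142/81 + 59) = -72*4921/81 = -39368/9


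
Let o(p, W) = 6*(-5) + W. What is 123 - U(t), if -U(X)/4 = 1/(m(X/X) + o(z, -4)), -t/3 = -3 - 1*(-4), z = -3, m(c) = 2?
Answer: 983/8 ≈ 122.88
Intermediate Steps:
o(p, W) = -30 + W
t = -3 (t = -3*(-3 - 1*(-4)) = -3*(-3 + 4) = -3*1 = -3)
U(X) = ⅛ (U(X) = -4/(2 + (-30 - 4)) = -4/(2 - 34) = -4/(-32) = -4*(-1/32) = ⅛)
123 - U(t) = 123 - 1*⅛ = 123 - ⅛ = 983/8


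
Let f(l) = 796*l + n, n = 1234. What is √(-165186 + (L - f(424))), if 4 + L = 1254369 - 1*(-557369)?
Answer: 7*√26690 ≈ 1143.6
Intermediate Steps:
L = 1811734 (L = -4 + (1254369 - 1*(-557369)) = -4 + (1254369 + 557369) = -4 + 1811738 = 1811734)
f(l) = 1234 + 796*l (f(l) = 796*l + 1234 = 1234 + 796*l)
√(-165186 + (L - f(424))) = √(-165186 + (1811734 - (1234 + 796*424))) = √(-165186 + (1811734 - (1234 + 337504))) = √(-165186 + (1811734 - 1*338738)) = √(-165186 + (1811734 - 338738)) = √(-165186 + 1472996) = √1307810 = 7*√26690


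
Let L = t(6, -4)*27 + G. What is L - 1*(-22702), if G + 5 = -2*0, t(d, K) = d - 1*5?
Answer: 22724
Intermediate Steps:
t(d, K) = -5 + d (t(d, K) = d - 5 = -5 + d)
G = -5 (G = -5 - 2*0 = -5 + 0 = -5)
L = 22 (L = (-5 + 6)*27 - 5 = 1*27 - 5 = 27 - 5 = 22)
L - 1*(-22702) = 22 - 1*(-22702) = 22 + 22702 = 22724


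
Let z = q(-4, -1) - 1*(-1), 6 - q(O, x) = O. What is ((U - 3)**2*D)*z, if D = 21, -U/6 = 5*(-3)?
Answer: 1748439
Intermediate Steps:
q(O, x) = 6 - O
U = 90 (U = -30*(-3) = -6*(-15) = 90)
z = 11 (z = (6 - 1*(-4)) - 1*(-1) = (6 + 4) + 1 = 10 + 1 = 11)
((U - 3)**2*D)*z = ((90 - 3)**2*21)*11 = (87**2*21)*11 = (7569*21)*11 = 158949*11 = 1748439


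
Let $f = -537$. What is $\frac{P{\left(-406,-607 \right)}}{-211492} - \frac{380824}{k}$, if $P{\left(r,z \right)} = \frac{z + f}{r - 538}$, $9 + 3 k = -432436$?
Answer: $\frac{28511533370797}{10792121636920} \approx 2.6419$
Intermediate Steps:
$k = - \frac{432445}{3}$ ($k = -3 + \frac{1}{3} \left(-432436\right) = -3 - \frac{432436}{3} = - \frac{432445}{3} \approx -1.4415 \cdot 10^{5}$)
$P{\left(r,z \right)} = \frac{-537 + z}{-538 + r}$ ($P{\left(r,z \right)} = \frac{z - 537}{r - 538} = \frac{-537 + z}{-538 + r}$)
$\frac{P{\left(-406,-607 \right)}}{-211492} - \frac{380824}{k} = \frac{\frac{1}{-538 - 406} \left(-537 - 607\right)}{-211492} - \frac{380824}{- \frac{432445}{3}} = \frac{1}{-944} \left(-1144\right) \left(- \frac{1}{211492}\right) - - \frac{1142472}{432445} = \left(- \frac{1}{944}\right) \left(-1144\right) \left(- \frac{1}{211492}\right) + \frac{1142472}{432445} = \frac{143}{118} \left(- \frac{1}{211492}\right) + \frac{1142472}{432445} = - \frac{143}{24956056} + \frac{1142472}{432445} = \frac{28511533370797}{10792121636920}$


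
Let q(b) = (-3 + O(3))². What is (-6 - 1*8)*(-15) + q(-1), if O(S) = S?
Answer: 210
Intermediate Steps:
q(b) = 0 (q(b) = (-3 + 3)² = 0² = 0)
(-6 - 1*8)*(-15) + q(-1) = (-6 - 1*8)*(-15) + 0 = (-6 - 8)*(-15) + 0 = -14*(-15) + 0 = 210 + 0 = 210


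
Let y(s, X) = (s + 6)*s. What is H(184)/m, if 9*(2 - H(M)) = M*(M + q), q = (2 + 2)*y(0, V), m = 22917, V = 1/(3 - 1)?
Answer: -33838/206253 ≈ -0.16406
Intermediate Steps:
V = 1/2 ≈ 0.50000
y(s, X) = s*(6 + s) (y(s, X) = (6 + s)*s = s*(6 + s))
q = 0 (q = (2 + 2)*(0*(6 + 0)) = 4*(0*6) = 4*0 = 0)
H(M) = 2 - M**2/9 (H(M) = 2 - M*(M + 0)/9 = 2 - M*M/9 = 2 - M**2/9)
H(184)/m = (2 - 1/9*184**2)/22917 = (2 - 1/9*33856)*(1/22917) = (2 - 33856/9)*(1/22917) = -33838/9*1/22917 = -33838/206253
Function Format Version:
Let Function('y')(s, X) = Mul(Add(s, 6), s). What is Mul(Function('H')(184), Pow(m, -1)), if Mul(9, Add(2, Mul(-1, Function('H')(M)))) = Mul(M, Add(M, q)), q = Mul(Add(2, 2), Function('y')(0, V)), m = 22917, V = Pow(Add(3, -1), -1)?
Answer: Rational(-33838, 206253) ≈ -0.16406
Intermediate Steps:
V = Rational(1, 2) (V = Pow(2, -1) = Rational(1, 2) ≈ 0.50000)
Function('y')(s, X) = Mul(s, Add(6, s)) (Function('y')(s, X) = Mul(Add(6, s), s) = Mul(s, Add(6, s)))
q = 0 (q = Mul(Add(2, 2), Mul(0, Add(6, 0))) = Mul(4, Mul(0, 6)) = Mul(4, 0) = 0)
Function('H')(M) = Add(2, Mul(Rational(-1, 9), Pow(M, 2))) (Function('H')(M) = Add(2, Mul(Rational(-1, 9), Mul(M, Add(M, 0)))) = Add(2, Mul(Rational(-1, 9), Mul(M, M))) = Add(2, Mul(Rational(-1, 9), Pow(M, 2))))
Mul(Function('H')(184), Pow(m, -1)) = Mul(Add(2, Mul(Rational(-1, 9), Pow(184, 2))), Pow(22917, -1)) = Mul(Add(2, Mul(Rational(-1, 9), 33856)), Rational(1, 22917)) = Mul(Add(2, Rational(-33856, 9)), Rational(1, 22917)) = Mul(Rational(-33838, 9), Rational(1, 22917)) = Rational(-33838, 206253)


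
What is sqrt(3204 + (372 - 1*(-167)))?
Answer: sqrt(3743) ≈ 61.180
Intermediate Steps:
sqrt(3204 + (372 - 1*(-167))) = sqrt(3204 + (372 + 167)) = sqrt(3204 + 539) = sqrt(3743)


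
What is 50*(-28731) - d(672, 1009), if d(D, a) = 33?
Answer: -1436583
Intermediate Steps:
50*(-28731) - d(672, 1009) = 50*(-28731) - 1*33 = -1436550 - 33 = -1436583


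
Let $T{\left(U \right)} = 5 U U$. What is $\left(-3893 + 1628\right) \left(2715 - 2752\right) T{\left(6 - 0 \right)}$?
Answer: $15084900$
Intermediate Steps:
$T{\left(U \right)} = 5 U^{2}$
$\left(-3893 + 1628\right) \left(2715 - 2752\right) T{\left(6 - 0 \right)} = \left(-3893 + 1628\right) \left(2715 - 2752\right) 5 \left(6 - 0\right)^{2} = \left(-2265\right) \left(-37\right) 5 \left(6 + 0\right)^{2} = 83805 \cdot 5 \cdot 6^{2} = 83805 \cdot 5 \cdot 36 = 83805 \cdot 180 = 15084900$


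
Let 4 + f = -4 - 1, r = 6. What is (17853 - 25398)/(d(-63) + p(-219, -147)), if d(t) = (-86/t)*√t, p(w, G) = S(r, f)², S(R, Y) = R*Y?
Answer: -346519215/133924981 + 973305*I*√7/267849962 ≈ -2.5874 + 0.0096141*I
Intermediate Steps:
f = -9 (f = -4 + (-4 - 1) = -4 - 5 = -9)
p(w, G) = 2916 (p(w, G) = (6*(-9))² = (-54)² = 2916)
d(t) = -86/√t
(17853 - 25398)/(d(-63) + p(-219, -147)) = (17853 - 25398)/(-(-86)*I*√7/21 + 2916) = -7545/(-(-86)*I*√7/21 + 2916) = -7545/(86*I*√7/21 + 2916) = -7545/(2916 + 86*I*√7/21)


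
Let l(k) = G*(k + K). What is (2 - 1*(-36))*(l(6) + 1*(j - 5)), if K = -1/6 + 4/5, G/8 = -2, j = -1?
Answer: -63916/15 ≈ -4261.1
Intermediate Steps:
G = -16 (G = 8*(-2) = -16)
K = 19/30 (K = -1*1/6 + 4*(1/5) = -1/6 + 4/5 = 19/30 ≈ 0.63333)
l(k) = -152/15 - 16*k (l(k) = -16*(k + 19/30) = -16*(19/30 + k) = -152/15 - 16*k)
(2 - 1*(-36))*(l(6) + 1*(j - 5)) = (2 - 1*(-36))*((-152/15 - 16*6) + 1*(-1 - 5)) = (2 + 36)*((-152/15 - 96) + 1*(-6)) = 38*(-1592/15 - 6) = 38*(-1682/15) = -63916/15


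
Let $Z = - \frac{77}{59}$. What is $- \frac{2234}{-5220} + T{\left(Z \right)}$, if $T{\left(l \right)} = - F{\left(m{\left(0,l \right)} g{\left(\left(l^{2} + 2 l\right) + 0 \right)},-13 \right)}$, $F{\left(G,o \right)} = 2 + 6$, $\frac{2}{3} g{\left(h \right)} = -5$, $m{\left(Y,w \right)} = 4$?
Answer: $- \frac{19763}{2610} \approx -7.572$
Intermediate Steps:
$g{\left(h \right)} = - \frac{15}{2}$ ($g{\left(h \right)} = \frac{3}{2} \left(-5\right) = - \frac{15}{2}$)
$Z = - \frac{77}{59}$ ($Z = \left(-77\right) \frac{1}{59} = - \frac{77}{59} \approx -1.3051$)
$F{\left(G,o \right)} = 8$
$T{\left(l \right)} = -8$ ($T{\left(l \right)} = \left(-1\right) 8 = -8$)
$- \frac{2234}{-5220} + T{\left(Z \right)} = - \frac{2234}{-5220} - 8 = \left(-2234\right) \left(- \frac{1}{5220}\right) - 8 = \frac{1117}{2610} - 8 = - \frac{19763}{2610}$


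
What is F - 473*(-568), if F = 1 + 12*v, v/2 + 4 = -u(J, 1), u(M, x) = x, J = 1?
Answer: 268545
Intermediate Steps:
v = -10 (v = -8 + 2*(-1*1) = -8 + 2*(-1) = -8 - 2 = -10)
F = -119 (F = 1 + 12*(-10) = 1 - 120 = -119)
F - 473*(-568) = -119 - 473*(-568) = -119 + 268664 = 268545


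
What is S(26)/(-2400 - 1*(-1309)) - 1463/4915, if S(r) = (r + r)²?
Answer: -14886293/5362265 ≈ -2.7761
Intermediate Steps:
S(r) = 4*r² (S(r) = (2*r)² = 4*r²)
S(26)/(-2400 - 1*(-1309)) - 1463/4915 = (4*26²)/(-2400 - 1*(-1309)) - 1463/4915 = (4*676)/(-2400 + 1309) - 1463*1/4915 = 2704/(-1091) - 1463/4915 = 2704*(-1/1091) - 1463/4915 = -2704/1091 - 1463/4915 = -14886293/5362265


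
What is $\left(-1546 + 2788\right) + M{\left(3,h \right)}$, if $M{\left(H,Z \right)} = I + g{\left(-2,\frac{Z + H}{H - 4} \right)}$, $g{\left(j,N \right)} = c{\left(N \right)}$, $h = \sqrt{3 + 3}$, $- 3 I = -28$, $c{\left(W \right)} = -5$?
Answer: $\frac{3739}{3} \approx 1246.3$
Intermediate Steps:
$I = \frac{28}{3}$ ($I = \left(- \frac{1}{3}\right) \left(-28\right) = \frac{28}{3} \approx 9.3333$)
$h = \sqrt{6} \approx 2.4495$
$g{\left(j,N \right)} = -5$
$M{\left(H,Z \right)} = \frac{13}{3}$ ($M{\left(H,Z \right)} = \frac{28}{3} - 5 = \frac{13}{3}$)
$\left(-1546 + 2788\right) + M{\left(3,h \right)} = \left(-1546 + 2788\right) + \frac{13}{3} = 1242 + \frac{13}{3} = \frac{3739}{3}$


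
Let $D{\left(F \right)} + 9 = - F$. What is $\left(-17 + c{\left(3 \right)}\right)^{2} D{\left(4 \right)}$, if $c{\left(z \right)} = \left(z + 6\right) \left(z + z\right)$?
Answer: $-17797$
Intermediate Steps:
$c{\left(z \right)} = 2 z \left(6 + z\right)$ ($c{\left(z \right)} = \left(6 + z\right) 2 z = 2 z \left(6 + z\right)$)
$D{\left(F \right)} = -9 - F$
$\left(-17 + c{\left(3 \right)}\right)^{2} D{\left(4 \right)} = \left(-17 + 2 \cdot 3 \left(6 + 3\right)\right)^{2} \left(-9 - 4\right) = \left(-17 + 2 \cdot 3 \cdot 9\right)^{2} \left(-9 - 4\right) = \left(-17 + 54\right)^{2} \left(-13\right) = 37^{2} \left(-13\right) = 1369 \left(-13\right) = -17797$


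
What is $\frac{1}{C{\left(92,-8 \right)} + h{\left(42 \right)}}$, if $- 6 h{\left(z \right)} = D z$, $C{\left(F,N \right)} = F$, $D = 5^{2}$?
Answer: $- \frac{1}{83} \approx -0.012048$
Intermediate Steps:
$D = 25$
$h{\left(z \right)} = - \frac{25 z}{6}$
$\frac{1}{C{\left(92,-8 \right)} + h{\left(42 \right)}} = \frac{1}{92 - 175} = \frac{1}{-83} = - \frac{1}{83}$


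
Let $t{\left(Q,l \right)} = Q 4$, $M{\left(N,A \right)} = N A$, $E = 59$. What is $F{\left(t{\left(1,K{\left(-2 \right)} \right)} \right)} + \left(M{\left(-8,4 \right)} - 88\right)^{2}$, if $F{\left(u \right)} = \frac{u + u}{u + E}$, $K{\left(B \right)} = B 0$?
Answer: $\frac{907208}{63} \approx 14400.0$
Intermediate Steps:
$K{\left(B \right)} = 0$
$M{\left(N,A \right)} = A N$
$t{\left(Q,l \right)} = 4 Q$
$F{\left(u \right)} = \frac{2 u}{59 + u}$ ($F{\left(u \right)} = \frac{u + u}{u + 59} = \frac{2 u}{59 + u}$)
$F{\left(t{\left(1,K{\left(-2 \right)} \right)} \right)} + \left(M{\left(-8,4 \right)} - 88\right)^{2} = \frac{2 \cdot 4 \cdot 1}{59 + 4 \cdot 1} + \left(4 \left(-8\right) - 88\right)^{2} = 2 \cdot 4 \frac{1}{59 + 4} + \left(-32 - 88\right)^{2} = 2 \cdot 4 \cdot \frac{1}{63} + \left(-120\right)^{2} = 2 \cdot 4 \cdot \frac{1}{63} + 14400 = \frac{8}{63} + 14400 = \frac{907208}{63}$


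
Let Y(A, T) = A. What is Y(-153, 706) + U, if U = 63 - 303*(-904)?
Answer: 273822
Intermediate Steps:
U = 273975 (U = 63 + 273912 = 273975)
Y(-153, 706) + U = -153 + 273975 = 273822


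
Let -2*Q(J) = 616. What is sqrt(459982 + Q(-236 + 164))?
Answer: sqrt(459674) ≈ 677.99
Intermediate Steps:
Q(J) = -308 (Q(J) = -1/2*616 = -308)
sqrt(459982 + Q(-236 + 164)) = sqrt(459982 - 308) = sqrt(459674)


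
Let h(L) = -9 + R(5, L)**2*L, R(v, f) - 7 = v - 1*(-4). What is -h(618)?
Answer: -158199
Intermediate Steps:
R(v, f) = 11 + v (R(v, f) = 7 + (v - 1*(-4)) = 7 + (v + 4) = 7 + (4 + v) = 11 + v)
h(L) = -9 + 256*L (h(L) = -9 + (11 + 5)**2*L = -9 + 16**2*L = -9 + 256*L)
-h(618) = -(-9 + 256*618) = -(-9 + 158208) = -1*158199 = -158199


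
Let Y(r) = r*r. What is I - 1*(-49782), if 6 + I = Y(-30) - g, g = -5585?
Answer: 56261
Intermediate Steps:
Y(r) = r**2
I = 6479 (I = -6 + ((-30)**2 - 1*(-5585)) = -6 + (900 + 5585) = -6 + 6485 = 6479)
I - 1*(-49782) = 6479 - 1*(-49782) = 6479 + 49782 = 56261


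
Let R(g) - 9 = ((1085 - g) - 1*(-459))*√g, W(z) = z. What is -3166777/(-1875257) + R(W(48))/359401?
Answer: 1138159697890/673969241057 + 5984*√3/359401 ≈ 1.7176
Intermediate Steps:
R(g) = 9 + √g*(1544 - g) (R(g) = 9 + ((1085 - g) - 1*(-459))*√g = 9 + ((1085 - g) + 459)*√g = 9 + (1544 - g)*√g = 9 + √g*(1544 - g))
-3166777/(-1875257) + R(W(48))/359401 = -3166777/(-1875257) + (9 - 48^(3/2) + 1544*√48)/359401 = -3166777*(-1/1875257) + (9 - 192*√3 + 1544*(4*√3))*(1/359401) = 3166777/1875257 + (9 - 192*√3 + 6176*√3)*(1/359401) = 3166777/1875257 + (9 + 5984*√3)*(1/359401) = 3166777/1875257 + (9/359401 + 5984*√3/359401) = 1138159697890/673969241057 + 5984*√3/359401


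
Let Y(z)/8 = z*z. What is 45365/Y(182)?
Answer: 45365/264992 ≈ 0.17119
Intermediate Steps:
Y(z) = 8*z² (Y(z) = 8*(z*z) = 8*z²)
45365/Y(182) = 45365/((8*182²)) = 45365/((8*33124)) = 45365/264992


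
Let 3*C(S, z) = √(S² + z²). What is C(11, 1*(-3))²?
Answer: 130/9 ≈ 14.444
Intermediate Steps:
C(S, z) = √(S² + z²)/3
C(11, 1*(-3))² = (√(11² + (1*(-3))²)/3)² = (√(121 + (-3)²)/3)² = (√(121 + 9)/3)² = (√130/3)² = 130/9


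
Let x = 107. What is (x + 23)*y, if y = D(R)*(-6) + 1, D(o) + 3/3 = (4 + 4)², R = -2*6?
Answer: -49010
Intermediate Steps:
R = -12
D(o) = 63 (D(o) = -1 + (4 + 4)² = -1 + 8² = -1 + 64 = 63)
y = -377 (y = 63*(-6) + 1 = -378 + 1 = -377)
(x + 23)*y = (107 + 23)*(-377) = 130*(-377) = -49010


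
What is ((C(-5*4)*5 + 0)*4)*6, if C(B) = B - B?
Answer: 0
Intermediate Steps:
C(B) = 0
((C(-5*4)*5 + 0)*4)*6 = ((0*5 + 0)*4)*6 = ((0 + 0)*4)*6 = (0*4)*6 = 0*6 = 0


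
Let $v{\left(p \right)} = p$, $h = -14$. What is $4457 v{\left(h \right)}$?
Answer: $-62398$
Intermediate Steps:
$4457 v{\left(h \right)} = 4457 \left(-14\right) = -62398$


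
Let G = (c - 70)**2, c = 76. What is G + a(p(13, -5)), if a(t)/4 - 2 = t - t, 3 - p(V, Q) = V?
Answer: 44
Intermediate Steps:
p(V, Q) = 3 - V
a(t) = 8 (a(t) = 8 + 4*(t - t) = 8 + 4*0 = 8 + 0 = 8)
G = 36 (G = (76 - 70)**2 = 6**2 = 36)
G + a(p(13, -5)) = 36 + 8 = 44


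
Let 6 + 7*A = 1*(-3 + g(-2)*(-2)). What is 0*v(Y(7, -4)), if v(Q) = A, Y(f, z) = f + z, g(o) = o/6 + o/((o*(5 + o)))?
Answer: 0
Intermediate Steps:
g(o) = 1/(5 + o) + o/6 (g(o) = o*(1/6) + o*(1/(o*(5 + o))) = o/6 + 1/(5 + o) = 1/(5 + o) + o/6)
A = -9/7 (A = -6/7 + (1*(-3 + ((6 + (-2)**2 + 5*(-2))/(6*(5 - 2)))*(-2)))/7 = -6/7 + (1*(-3 + ((1/6)*(6 + 4 - 10)/3)*(-2)))/7 = -6/7 + (1*(-3 + ((1/6)*(1/3)*0)*(-2)))/7 = -6/7 + (1*(-3 + 0*(-2)))/7 = -6/7 + (1*(-3 + 0))/7 = -6/7 + (1*(-3))/7 = -6/7 + (1/7)*(-3) = -6/7 - 3/7 = -9/7 ≈ -1.2857)
v(Q) = -9/7
0*v(Y(7, -4)) = 0*(-9/7) = 0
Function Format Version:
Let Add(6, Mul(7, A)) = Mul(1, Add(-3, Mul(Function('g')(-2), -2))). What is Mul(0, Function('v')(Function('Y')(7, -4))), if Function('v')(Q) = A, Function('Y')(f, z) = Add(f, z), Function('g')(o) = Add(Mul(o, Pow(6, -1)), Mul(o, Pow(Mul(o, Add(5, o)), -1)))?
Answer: 0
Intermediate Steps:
Function('g')(o) = Add(Pow(Add(5, o), -1), Mul(Rational(1, 6), o)) (Function('g')(o) = Add(Mul(o, Rational(1, 6)), Mul(o, Mul(Pow(o, -1), Pow(Add(5, o), -1)))) = Add(Mul(Rational(1, 6), o), Pow(Add(5, o), -1)) = Add(Pow(Add(5, o), -1), Mul(Rational(1, 6), o)))
A = Rational(-9, 7) (A = Add(Rational(-6, 7), Mul(Rational(1, 7), Mul(1, Add(-3, Mul(Mul(Rational(1, 6), Pow(Add(5, -2), -1), Add(6, Pow(-2, 2), Mul(5, -2))), -2))))) = Add(Rational(-6, 7), Mul(Rational(1, 7), Mul(1, Add(-3, Mul(Mul(Rational(1, 6), Pow(3, -1), Add(6, 4, -10)), -2))))) = Add(Rational(-6, 7), Mul(Rational(1, 7), Mul(1, Add(-3, Mul(Mul(Rational(1, 6), Rational(1, 3), 0), -2))))) = Add(Rational(-6, 7), Mul(Rational(1, 7), Mul(1, Add(-3, Mul(0, -2))))) = Add(Rational(-6, 7), Mul(Rational(1, 7), Mul(1, Add(-3, 0)))) = Add(Rational(-6, 7), Mul(Rational(1, 7), Mul(1, -3))) = Add(Rational(-6, 7), Mul(Rational(1, 7), -3)) = Add(Rational(-6, 7), Rational(-3, 7)) = Rational(-9, 7) ≈ -1.2857)
Function('v')(Q) = Rational(-9, 7)
Mul(0, Function('v')(Function('Y')(7, -4))) = Mul(0, Rational(-9, 7)) = 0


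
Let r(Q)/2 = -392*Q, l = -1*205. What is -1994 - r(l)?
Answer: -162714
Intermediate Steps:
l = -205
r(Q) = -784*Q (r(Q) = 2*(-392*Q) = -784*Q)
-1994 - r(l) = -1994 - (-784)*(-205) = -1994 - 1*160720 = -1994 - 160720 = -162714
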